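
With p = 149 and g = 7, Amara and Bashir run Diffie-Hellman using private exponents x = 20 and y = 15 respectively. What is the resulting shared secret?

Bashir sends B = g^y mod p = 7^15 mod 149.
7^1 ≡ 7 (mod 149)
7^2 = (7^1)^2 ≡ 7^2 = 49 ≡ 49 (mod 149)
7^4 = (7^2)^2 ≡ 49^2 = 2401 ≡ 17 (mod 149)
7^8 = (7^4)^2 ≡ 17^2 = 289 ≡ 140 (mod 149)
7^15 = 7^8 · 7^4 · 7^2 · 7^1 ≡ 140 · 17 · 49 · 7 ≡ 118 (mod 149).
So B = 118. Amara then computes K = B^x mod p = 118^20 mod 149.
118^1 ≡ 118 (mod 149)
118^2 = (118^1)^2 ≡ 118^2 = 13924 ≡ 67 (mod 149)
118^4 = (118^2)^2 ≡ 67^2 = 4489 ≡ 19 (mod 149)
118^8 = (118^4)^2 ≡ 19^2 = 361 ≡ 63 (mod 149)
118^16 = (118^8)^2 ≡ 63^2 = 3969 ≡ 95 (mod 149)
118^20 = 118^16 · 118^4 ≡ 95 · 19 ≡ 17 (mod 149).

17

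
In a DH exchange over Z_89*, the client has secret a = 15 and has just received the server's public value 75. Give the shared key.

27

Shared key K = 75^15 mod 89.
75^1 ≡ 75 (mod 89)
75^2 = (75^1)^2 ≡ 75^2 = 5625 ≡ 18 (mod 89)
75^4 = (75^2)^2 ≡ 18^2 = 324 ≡ 57 (mod 89)
75^8 = (75^4)^2 ≡ 57^2 = 3249 ≡ 45 (mod 89)
75^15 = 75^8 · 75^4 · 75^2 · 75^1 ≡ 45 · 57 · 18 · 75 ≡ 27 (mod 89).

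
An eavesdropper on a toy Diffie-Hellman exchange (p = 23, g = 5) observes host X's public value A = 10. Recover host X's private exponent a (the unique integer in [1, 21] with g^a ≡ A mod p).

Try successive powers of 5 modulo 23:
5^1 ≡ 5
5^2 ≡ 2
5^3 ≡ 10
Found: a = 3.

3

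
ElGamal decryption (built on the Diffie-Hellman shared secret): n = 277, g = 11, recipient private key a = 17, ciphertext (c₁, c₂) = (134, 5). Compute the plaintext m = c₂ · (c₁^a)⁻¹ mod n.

187

Shared mask s = c₁^a mod n = 134^17 mod 277.
134^1 ≡ 134 (mod 277)
134^2 = (134^1)^2 ≡ 134^2 = 17956 ≡ 228 (mod 277)
134^4 = (134^2)^2 ≡ 228^2 = 51984 ≡ 185 (mod 277)
134^8 = (134^4)^2 ≡ 185^2 = 34225 ≡ 154 (mod 277)
134^16 = (134^8)^2 ≡ 154^2 = 23716 ≡ 171 (mod 277)
134^17 = 134^16 · 134^1 ≡ 171 · 134 ≡ 200 (mod 277).
So s = 200; s⁻¹ ≡ 259 (mod 277).
m = c₂ · s⁻¹ mod 277 = 5 · 259 mod 277 = 187.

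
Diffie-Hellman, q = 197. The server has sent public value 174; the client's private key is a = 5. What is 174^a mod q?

41

Shared key K = 174^5 mod 197.
174^1 ≡ 174 (mod 197)
174^2 = (174^1)^2 ≡ 174^2 = 30276 ≡ 135 (mod 197)
174^4 = (174^2)^2 ≡ 135^2 = 18225 ≡ 101 (mod 197)
174^5 = 174^4 · 174^1 ≡ 101 · 174 ≡ 41 (mod 197).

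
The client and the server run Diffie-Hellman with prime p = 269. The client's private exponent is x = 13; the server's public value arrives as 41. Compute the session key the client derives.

58

Shared key K = 41^13 mod 269.
41^1 ≡ 41 (mod 269)
41^2 = (41^1)^2 ≡ 41^2 = 1681 ≡ 67 (mod 269)
41^4 = (41^2)^2 ≡ 67^2 = 4489 ≡ 185 (mod 269)
41^8 = (41^4)^2 ≡ 185^2 = 34225 ≡ 62 (mod 269)
41^13 = 41^8 · 41^4 · 41^1 ≡ 62 · 185 · 41 ≡ 58 (mod 269).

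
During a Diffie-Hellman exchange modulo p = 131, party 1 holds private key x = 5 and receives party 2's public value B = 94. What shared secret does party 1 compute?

107

Shared key K = 94^5 mod 131.
94^1 ≡ 94 (mod 131)
94^2 = (94^1)^2 ≡ 94^2 = 8836 ≡ 59 (mod 131)
94^4 = (94^2)^2 ≡ 59^2 = 3481 ≡ 75 (mod 131)
94^5 = 94^4 · 94^1 ≡ 75 · 94 ≡ 107 (mod 131).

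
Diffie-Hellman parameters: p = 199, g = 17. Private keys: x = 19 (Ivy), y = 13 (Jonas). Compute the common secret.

Jonas sends B = g^y mod p = 17^13 mod 199.
17^1 ≡ 17 (mod 199)
17^2 = (17^1)^2 ≡ 17^2 = 289 ≡ 90 (mod 199)
17^4 = (17^2)^2 ≡ 90^2 = 8100 ≡ 140 (mod 199)
17^8 = (17^4)^2 ≡ 140^2 = 19600 ≡ 98 (mod 199)
17^13 = 17^8 · 17^4 · 17^1 ≡ 98 · 140 · 17 ≡ 12 (mod 199).
So B = 12. Ivy then computes K = B^x mod p = 12^19 mod 199.
12^1 ≡ 12 (mod 199)
12^2 = (12^1)^2 ≡ 12^2 = 144 ≡ 144 (mod 199)
12^4 = (12^2)^2 ≡ 144^2 = 20736 ≡ 40 (mod 199)
12^8 = (12^4)^2 ≡ 40^2 = 1600 ≡ 8 (mod 199)
12^16 = (12^8)^2 ≡ 8^2 = 64 ≡ 64 (mod 199)
12^19 = 12^16 · 12^2 · 12^1 ≡ 64 · 144 · 12 ≡ 147 (mod 199).

147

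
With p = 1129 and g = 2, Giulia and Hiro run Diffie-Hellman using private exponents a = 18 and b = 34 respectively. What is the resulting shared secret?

Hiro sends B = g^b mod p = 2^34 mod 1129.
2^1 ≡ 2 (mod 1129)
2^2 = (2^1)^2 ≡ 2^2 = 4 ≡ 4 (mod 1129)
2^4 = (2^2)^2 ≡ 4^2 = 16 ≡ 16 (mod 1129)
2^8 = (2^4)^2 ≡ 16^2 = 256 ≡ 256 (mod 1129)
2^16 = (2^8)^2 ≡ 256^2 = 65536 ≡ 54 (mod 1129)
2^32 = (2^16)^2 ≡ 54^2 = 2916 ≡ 658 (mod 1129)
2^34 = 2^32 · 2^2 ≡ 658 · 4 ≡ 374 (mod 1129).
So B = 374. Giulia then computes K = B^a mod p = 374^18 mod 1129.
374^1 ≡ 374 (mod 1129)
374^2 = (374^1)^2 ≡ 374^2 = 139876 ≡ 1009 (mod 1129)
374^4 = (374^2)^2 ≡ 1009^2 = 1018081 ≡ 852 (mod 1129)
374^8 = (374^4)^2 ≡ 852^2 = 725904 ≡ 1086 (mod 1129)
374^16 = (374^8)^2 ≡ 1086^2 = 1179396 ≡ 720 (mod 1129)
374^18 = 374^16 · 374^2 ≡ 720 · 1009 ≡ 533 (mod 1129).

533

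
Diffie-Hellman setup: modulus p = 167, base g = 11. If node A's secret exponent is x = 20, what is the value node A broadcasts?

Public value = 11^20 mod 167.
11^1 ≡ 11 (mod 167)
11^2 = (11^1)^2 ≡ 11^2 = 121 ≡ 121 (mod 167)
11^4 = (11^2)^2 ≡ 121^2 = 14641 ≡ 112 (mod 167)
11^8 = (11^4)^2 ≡ 112^2 = 12544 ≡ 19 (mod 167)
11^16 = (11^8)^2 ≡ 19^2 = 361 ≡ 27 (mod 167)
11^20 = 11^16 · 11^4 ≡ 27 · 112 ≡ 18 (mod 167).

18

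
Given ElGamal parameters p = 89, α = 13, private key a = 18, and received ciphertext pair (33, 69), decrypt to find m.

39

Shared mask s = c₁^a mod p = 33^18 mod 89.
33^1 ≡ 33 (mod 89)
33^2 = (33^1)^2 ≡ 33^2 = 1089 ≡ 21 (mod 89)
33^4 = (33^2)^2 ≡ 21^2 = 441 ≡ 85 (mod 89)
33^8 = (33^4)^2 ≡ 85^2 = 7225 ≡ 16 (mod 89)
33^16 = (33^8)^2 ≡ 16^2 = 256 ≡ 78 (mod 89)
33^18 = 33^16 · 33^2 ≡ 78 · 21 ≡ 36 (mod 89).
So s = 36; s⁻¹ ≡ 47 (mod 89).
m = c₂ · s⁻¹ mod 89 = 69 · 47 mod 89 = 39.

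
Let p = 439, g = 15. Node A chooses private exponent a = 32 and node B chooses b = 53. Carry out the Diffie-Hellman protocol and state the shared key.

334

Node A sends A = g^a mod p = 15^32 mod 439.
15^1 ≡ 15 (mod 439)
15^2 = (15^1)^2 ≡ 15^2 = 225 ≡ 225 (mod 439)
15^4 = (15^2)^2 ≡ 225^2 = 50625 ≡ 140 (mod 439)
15^8 = (15^4)^2 ≡ 140^2 = 19600 ≡ 284 (mod 439)
15^16 = (15^8)^2 ≡ 284^2 = 80656 ≡ 319 (mod 439)
15^32 = (15^16)^2 ≡ 319^2 = 101761 ≡ 352 (mod 439)
So A = 352. Node B then computes K = A^b mod p = 352^53 mod 439.
352^1 ≡ 352 (mod 439)
352^2 = (352^1)^2 ≡ 352^2 = 123904 ≡ 106 (mod 439)
352^4 = (352^2)^2 ≡ 106^2 = 11236 ≡ 261 (mod 439)
352^8 = (352^4)^2 ≡ 261^2 = 68121 ≡ 76 (mod 439)
352^16 = (352^8)^2 ≡ 76^2 = 5776 ≡ 69 (mod 439)
352^32 = (352^16)^2 ≡ 69^2 = 4761 ≡ 371 (mod 439)
352^53 = 352^32 · 352^16 · 352^4 · 352^1 ≡ 371 · 69 · 261 · 352 ≡ 334 (mod 439).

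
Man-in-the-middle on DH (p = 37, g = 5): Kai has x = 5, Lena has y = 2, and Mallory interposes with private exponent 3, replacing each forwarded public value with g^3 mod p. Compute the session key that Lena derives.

11

Lena receives Mallory's public value M = 5^3 mod 37 instead of the honest one.
5^1 ≡ 5 (mod 37)
5^2 = (5^1)^2 ≡ 5^2 = 25 ≡ 25 (mod 37)
5^3 = 5^2 · 5^1 ≡ 25 · 5 ≡ 14 (mod 37).
So M = 14. Lena computes K = M^2 mod 37.
14^1 ≡ 14 (mod 37)
14^2 = (14^1)^2 ≡ 14^2 = 196 ≡ 11 (mod 37)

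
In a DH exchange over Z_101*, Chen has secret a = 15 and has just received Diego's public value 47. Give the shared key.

Shared key K = 47^15 mod 101.
47^1 ≡ 47 (mod 101)
47^2 = (47^1)^2 ≡ 47^2 = 2209 ≡ 88 (mod 101)
47^4 = (47^2)^2 ≡ 88^2 = 7744 ≡ 68 (mod 101)
47^8 = (47^4)^2 ≡ 68^2 = 4624 ≡ 79 (mod 101)
47^15 = 47^8 · 47^4 · 47^2 · 47^1 ≡ 79 · 68 · 88 · 47 ≡ 6 (mod 101).

6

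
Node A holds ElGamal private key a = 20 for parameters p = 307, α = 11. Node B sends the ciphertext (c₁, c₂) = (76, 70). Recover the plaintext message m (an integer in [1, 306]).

Shared mask s = c₁^a mod p = 76^20 mod 307.
76^1 ≡ 76 (mod 307)
76^2 = (76^1)^2 ≡ 76^2 = 5776 ≡ 250 (mod 307)
76^4 = (76^2)^2 ≡ 250^2 = 62500 ≡ 179 (mod 307)
76^8 = (76^4)^2 ≡ 179^2 = 32041 ≡ 113 (mod 307)
76^16 = (76^8)^2 ≡ 113^2 = 12769 ≡ 182 (mod 307)
76^20 = 76^16 · 76^4 ≡ 182 · 179 ≡ 36 (mod 307).
So s = 36; s⁻¹ ≡ 145 (mod 307).
m = c₂ · s⁻¹ mod 307 = 70 · 145 mod 307 = 19.

19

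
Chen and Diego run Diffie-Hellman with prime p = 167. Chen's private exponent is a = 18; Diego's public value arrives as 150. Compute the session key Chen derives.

157

Shared key K = 150^18 mod 167.
150^1 ≡ 150 (mod 167)
150^2 = (150^1)^2 ≡ 150^2 = 22500 ≡ 122 (mod 167)
150^4 = (150^2)^2 ≡ 122^2 = 14884 ≡ 21 (mod 167)
150^8 = (150^4)^2 ≡ 21^2 = 441 ≡ 107 (mod 167)
150^16 = (150^8)^2 ≡ 107^2 = 11449 ≡ 93 (mod 167)
150^18 = 150^16 · 150^2 ≡ 93 · 122 ≡ 157 (mod 167).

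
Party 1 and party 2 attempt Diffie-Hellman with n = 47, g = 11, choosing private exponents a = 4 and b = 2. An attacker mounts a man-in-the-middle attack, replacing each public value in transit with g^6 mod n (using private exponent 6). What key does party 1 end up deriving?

36

Party 1 receives an attacker's public value M = 11^6 mod 47 instead of the honest one.
11^1 ≡ 11 (mod 47)
11^2 = (11^1)^2 ≡ 11^2 = 121 ≡ 27 (mod 47)
11^4 = (11^2)^2 ≡ 27^2 = 729 ≡ 24 (mod 47)
11^6 = 11^4 · 11^2 ≡ 24 · 27 ≡ 37 (mod 47).
So M = 37. Party 1 computes K = M^4 mod 47.
37^1 ≡ 37 (mod 47)
37^2 = (37^1)^2 ≡ 37^2 = 1369 ≡ 6 (mod 47)
37^4 = (37^2)^2 ≡ 6^2 = 36 ≡ 36 (mod 47)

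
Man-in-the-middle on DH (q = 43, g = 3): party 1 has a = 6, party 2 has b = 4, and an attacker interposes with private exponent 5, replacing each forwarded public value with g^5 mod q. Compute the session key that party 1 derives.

Party 1 receives an attacker's public value M = 3^5 mod 43 instead of the honest one.
3^1 ≡ 3 (mod 43)
3^2 = (3^1)^2 ≡ 3^2 = 9 ≡ 9 (mod 43)
3^4 = (3^2)^2 ≡ 9^2 = 81 ≡ 38 (mod 43)
3^5 = 3^4 · 3^1 ≡ 38 · 3 ≡ 28 (mod 43).
So M = 28. Party 1 computes K = M^6 mod 43.
28^1 ≡ 28 (mod 43)
28^2 = (28^1)^2 ≡ 28^2 = 784 ≡ 10 (mod 43)
28^4 = (28^2)^2 ≡ 10^2 = 100 ≡ 14 (mod 43)
28^6 = 28^4 · 28^2 ≡ 14 · 10 ≡ 11 (mod 43).

11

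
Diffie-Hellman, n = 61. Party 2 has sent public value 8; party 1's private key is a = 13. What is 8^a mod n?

Shared key K = 8^13 mod 61.
8^1 ≡ 8 (mod 61)
8^2 = (8^1)^2 ≡ 8^2 = 64 ≡ 3 (mod 61)
8^4 = (8^2)^2 ≡ 3^2 = 9 ≡ 9 (mod 61)
8^8 = (8^4)^2 ≡ 9^2 = 81 ≡ 20 (mod 61)
8^13 = 8^8 · 8^4 · 8^1 ≡ 20 · 9 · 8 ≡ 37 (mod 61).

37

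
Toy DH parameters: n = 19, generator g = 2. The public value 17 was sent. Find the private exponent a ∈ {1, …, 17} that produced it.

10

Try successive powers of 2 modulo 19:
2^1 ≡ 2
2^2 ≡ 4
2^3 ≡ 8
2^4 ≡ 16
2^5 ≡ 13
2^6 ≡ 7
2^7 ≡ 14
2^8 ≡ 9
2^9 ≡ 18
2^10 ≡ 17
Found: a = 10.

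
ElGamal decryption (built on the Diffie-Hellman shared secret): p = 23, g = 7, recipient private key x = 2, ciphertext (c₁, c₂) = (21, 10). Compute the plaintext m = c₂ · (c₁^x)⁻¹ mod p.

Shared mask s = c₁^x mod p = 21^2 mod 23.
21^1 ≡ 21 (mod 23)
21^2 = (21^1)^2 ≡ 21^2 = 441 ≡ 4 (mod 23)
So s = 4; s⁻¹ ≡ 6 (mod 23).
m = c₂ · s⁻¹ mod 23 = 10 · 6 mod 23 = 14.

14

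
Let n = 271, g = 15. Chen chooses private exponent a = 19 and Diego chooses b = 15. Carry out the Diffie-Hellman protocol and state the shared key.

Chen sends A = g^a mod n = 15^19 mod 271.
15^1 ≡ 15 (mod 271)
15^2 = (15^1)^2 ≡ 15^2 = 225 ≡ 225 (mod 271)
15^4 = (15^2)^2 ≡ 225^2 = 50625 ≡ 219 (mod 271)
15^8 = (15^4)^2 ≡ 219^2 = 47961 ≡ 265 (mod 271)
15^16 = (15^8)^2 ≡ 265^2 = 70225 ≡ 36 (mod 271)
15^19 = 15^16 · 15^2 · 15^1 ≡ 36 · 225 · 15 ≡ 92 (mod 271).
So A = 92. Diego then computes K = A^b mod n = 92^15 mod 271.
92^1 ≡ 92 (mod 271)
92^2 = (92^1)^2 ≡ 92^2 = 8464 ≡ 63 (mod 271)
92^4 = (92^2)^2 ≡ 63^2 = 3969 ≡ 175 (mod 271)
92^8 = (92^4)^2 ≡ 175^2 = 30625 ≡ 2 (mod 271)
92^15 = 92^8 · 92^4 · 92^2 · 92^1 ≡ 2 · 175 · 63 · 92 ≡ 165 (mod 271).

165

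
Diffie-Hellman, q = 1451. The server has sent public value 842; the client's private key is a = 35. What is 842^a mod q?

866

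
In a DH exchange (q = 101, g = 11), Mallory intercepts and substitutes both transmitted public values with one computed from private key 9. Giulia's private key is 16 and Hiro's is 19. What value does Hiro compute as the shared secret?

Hiro receives Mallory's public value M = 11^9 mod 101 instead of the honest one.
11^1 ≡ 11 (mod 101)
11^2 = (11^1)^2 ≡ 11^2 = 121 ≡ 20 (mod 101)
11^4 = (11^2)^2 ≡ 20^2 = 400 ≡ 97 (mod 101)
11^8 = (11^4)^2 ≡ 97^2 = 9409 ≡ 16 (mod 101)
11^9 = 11^8 · 11^1 ≡ 16 · 11 ≡ 75 (mod 101).
So M = 75. Hiro computes K = M^19 mod 101.
75^1 ≡ 75 (mod 101)
75^2 = (75^1)^2 ≡ 75^2 = 5625 ≡ 70 (mod 101)
75^4 = (75^2)^2 ≡ 70^2 = 4900 ≡ 52 (mod 101)
75^8 = (75^4)^2 ≡ 52^2 = 2704 ≡ 78 (mod 101)
75^16 = (75^8)^2 ≡ 78^2 = 6084 ≡ 24 (mod 101)
75^19 = 75^16 · 75^2 · 75^1 ≡ 24 · 70 · 75 ≡ 53 (mod 101).

53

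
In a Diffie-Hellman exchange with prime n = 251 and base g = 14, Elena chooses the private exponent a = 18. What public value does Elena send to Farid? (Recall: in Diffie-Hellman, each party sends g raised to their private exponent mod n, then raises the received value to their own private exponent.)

154

Public value = 14^18 mod 251.
14^1 ≡ 14 (mod 251)
14^2 = (14^1)^2 ≡ 14^2 = 196 ≡ 196 (mod 251)
14^4 = (14^2)^2 ≡ 196^2 = 38416 ≡ 13 (mod 251)
14^8 = (14^4)^2 ≡ 13^2 = 169 ≡ 169 (mod 251)
14^16 = (14^8)^2 ≡ 169^2 = 28561 ≡ 198 (mod 251)
14^18 = 14^16 · 14^2 ≡ 198 · 196 ≡ 154 (mod 251).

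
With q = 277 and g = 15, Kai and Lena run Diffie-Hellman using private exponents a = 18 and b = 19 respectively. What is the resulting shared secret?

64

Lena sends B = g^b mod q = 15^19 mod 277.
15^1 ≡ 15 (mod 277)
15^2 = (15^1)^2 ≡ 15^2 = 225 ≡ 225 (mod 277)
15^4 = (15^2)^2 ≡ 225^2 = 50625 ≡ 211 (mod 277)
15^8 = (15^4)^2 ≡ 211^2 = 44521 ≡ 201 (mod 277)
15^16 = (15^8)^2 ≡ 201^2 = 40401 ≡ 236 (mod 277)
15^19 = 15^16 · 15^2 · 15^1 ≡ 236 · 225 · 15 ≡ 125 (mod 277).
So B = 125. Kai then computes K = B^a mod q = 125^18 mod 277.
125^1 ≡ 125 (mod 277)
125^2 = (125^1)^2 ≡ 125^2 = 15625 ≡ 113 (mod 277)
125^4 = (125^2)^2 ≡ 113^2 = 12769 ≡ 27 (mod 277)
125^8 = (125^4)^2 ≡ 27^2 = 729 ≡ 175 (mod 277)
125^16 = (125^8)^2 ≡ 175^2 = 30625 ≡ 155 (mod 277)
125^18 = 125^16 · 125^2 ≡ 155 · 113 ≡ 64 (mod 277).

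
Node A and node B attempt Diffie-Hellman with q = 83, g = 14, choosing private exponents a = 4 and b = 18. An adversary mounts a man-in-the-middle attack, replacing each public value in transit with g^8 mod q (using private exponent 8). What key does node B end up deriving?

Node B receives an adversary's public value M = 14^8 mod 83 instead of the honest one.
14^1 ≡ 14 (mod 83)
14^2 = (14^1)^2 ≡ 14^2 = 196 ≡ 30 (mod 83)
14^4 = (14^2)^2 ≡ 30^2 = 900 ≡ 70 (mod 83)
14^8 = (14^4)^2 ≡ 70^2 = 4900 ≡ 3 (mod 83)
So M = 3. Node B computes K = M^18 mod 83.
3^1 ≡ 3 (mod 83)
3^2 = (3^1)^2 ≡ 3^2 = 9 ≡ 9 (mod 83)
3^4 = (3^2)^2 ≡ 9^2 = 81 ≡ 81 (mod 83)
3^8 = (3^4)^2 ≡ 81^2 = 6561 ≡ 4 (mod 83)
3^16 = (3^8)^2 ≡ 4^2 = 16 ≡ 16 (mod 83)
3^18 = 3^16 · 3^2 ≡ 16 · 9 ≡ 61 (mod 83).

61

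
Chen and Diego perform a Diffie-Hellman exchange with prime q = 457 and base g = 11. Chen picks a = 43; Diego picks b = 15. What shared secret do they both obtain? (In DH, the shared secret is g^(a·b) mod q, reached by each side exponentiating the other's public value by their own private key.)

93

Diego sends B = g^b mod q = 11^15 mod 457.
11^1 ≡ 11 (mod 457)
11^2 = (11^1)^2 ≡ 11^2 = 121 ≡ 121 (mod 457)
11^4 = (11^2)^2 ≡ 121^2 = 14641 ≡ 17 (mod 457)
11^8 = (11^4)^2 ≡ 17^2 = 289 ≡ 289 (mod 457)
11^15 = 11^8 · 11^4 · 11^2 · 11^1 ≡ 289 · 17 · 121 · 11 ≡ 447 (mod 457).
So B = 447. Chen then computes K = B^a mod q = 447^43 mod 457.
447^1 ≡ 447 (mod 457)
447^2 = (447^1)^2 ≡ 447^2 = 199809 ≡ 100 (mod 457)
447^4 = (447^2)^2 ≡ 100^2 = 10000 ≡ 403 (mod 457)
447^8 = (447^4)^2 ≡ 403^2 = 162409 ≡ 174 (mod 457)
447^16 = (447^8)^2 ≡ 174^2 = 30276 ≡ 114 (mod 457)
447^32 = (447^16)^2 ≡ 114^2 = 12996 ≡ 200 (mod 457)
447^43 = 447^32 · 447^8 · 447^2 · 447^1 ≡ 200 · 174 · 100 · 447 ≡ 93 (mod 457).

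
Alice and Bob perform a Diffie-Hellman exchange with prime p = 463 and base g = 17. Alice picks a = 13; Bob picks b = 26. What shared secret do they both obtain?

Alice sends A = g^a mod p = 17^13 mod 463.
17^1 ≡ 17 (mod 463)
17^2 = (17^1)^2 ≡ 17^2 = 289 ≡ 289 (mod 463)
17^4 = (17^2)^2 ≡ 289^2 = 83521 ≡ 181 (mod 463)
17^8 = (17^4)^2 ≡ 181^2 = 32761 ≡ 351 (mod 463)
17^13 = 17^8 · 17^4 · 17^1 ≡ 351 · 181 · 17 ≡ 311 (mod 463).
So A = 311. Bob then computes K = A^b mod p = 311^26 mod 463.
311^1 ≡ 311 (mod 463)
311^2 = (311^1)^2 ≡ 311^2 = 96721 ≡ 417 (mod 463)
311^4 = (311^2)^2 ≡ 417^2 = 173889 ≡ 264 (mod 463)
311^8 = (311^4)^2 ≡ 264^2 = 69696 ≡ 246 (mod 463)
311^16 = (311^8)^2 ≡ 246^2 = 60516 ≡ 326 (mod 463)
311^26 = 311^16 · 311^8 · 311^2 ≡ 326 · 246 · 417 ≡ 168 (mod 463).

168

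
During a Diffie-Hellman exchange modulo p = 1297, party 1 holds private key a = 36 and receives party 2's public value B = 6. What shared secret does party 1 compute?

1296

Shared key K = 6^36 mod 1297.
6^1 ≡ 6 (mod 1297)
6^2 = (6^1)^2 ≡ 6^2 = 36 ≡ 36 (mod 1297)
6^4 = (6^2)^2 ≡ 36^2 = 1296 ≡ 1296 (mod 1297)
6^8 = (6^4)^2 ≡ 1296^2 = 1679616 ≡ 1 (mod 1297)
6^16 = (6^8)^2 ≡ 1^2 = 1 ≡ 1 (mod 1297)
6^32 = (6^16)^2 ≡ 1^2 = 1 ≡ 1 (mod 1297)
6^36 = 6^32 · 6^4 ≡ 1 · 1296 ≡ 1296 (mod 1297).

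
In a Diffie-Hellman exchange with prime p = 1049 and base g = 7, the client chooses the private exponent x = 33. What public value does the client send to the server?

966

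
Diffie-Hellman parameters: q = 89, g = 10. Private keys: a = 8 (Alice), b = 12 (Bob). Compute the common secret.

Alice sends A = g^a mod q = 10^8 mod 89.
10^1 ≡ 10 (mod 89)
10^2 = (10^1)^2 ≡ 10^2 = 100 ≡ 11 (mod 89)
10^4 = (10^2)^2 ≡ 11^2 = 121 ≡ 32 (mod 89)
10^8 = (10^4)^2 ≡ 32^2 = 1024 ≡ 45 (mod 89)
So A = 45. Bob then computes K = A^b mod q = 45^12 mod 89.
45^1 ≡ 45 (mod 89)
45^2 = (45^1)^2 ≡ 45^2 = 2025 ≡ 67 (mod 89)
45^4 = (45^2)^2 ≡ 67^2 = 4489 ≡ 39 (mod 89)
45^8 = (45^4)^2 ≡ 39^2 = 1521 ≡ 8 (mod 89)
45^12 = 45^8 · 45^4 ≡ 8 · 39 ≡ 45 (mod 89).

45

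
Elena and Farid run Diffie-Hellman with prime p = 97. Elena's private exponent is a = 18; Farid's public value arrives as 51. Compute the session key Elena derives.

18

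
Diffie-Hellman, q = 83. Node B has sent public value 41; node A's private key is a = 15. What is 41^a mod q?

Shared key K = 41^15 mod 83.
41^1 ≡ 41 (mod 83)
41^2 = (41^1)^2 ≡ 41^2 = 1681 ≡ 21 (mod 83)
41^4 = (41^2)^2 ≡ 21^2 = 441 ≡ 26 (mod 83)
41^8 = (41^4)^2 ≡ 26^2 = 676 ≡ 12 (mod 83)
41^15 = 41^8 · 41^4 · 41^2 · 41^1 ≡ 12 · 26 · 21 · 41 ≡ 44 (mod 83).

44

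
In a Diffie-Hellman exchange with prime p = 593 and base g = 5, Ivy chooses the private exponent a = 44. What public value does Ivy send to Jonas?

39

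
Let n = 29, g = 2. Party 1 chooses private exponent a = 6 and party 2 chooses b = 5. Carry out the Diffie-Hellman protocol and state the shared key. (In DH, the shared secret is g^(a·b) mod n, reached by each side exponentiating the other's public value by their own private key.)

4

Party 2 sends B = g^b mod n = 2^5 mod 29.
2^1 ≡ 2 (mod 29)
2^2 = (2^1)^2 ≡ 2^2 = 4 ≡ 4 (mod 29)
2^4 = (2^2)^2 ≡ 4^2 = 16 ≡ 16 (mod 29)
2^5 = 2^4 · 2^1 ≡ 16 · 2 ≡ 3 (mod 29).
So B = 3. Party 1 then computes K = B^a mod n = 3^6 mod 29.
3^1 ≡ 3 (mod 29)
3^2 = (3^1)^2 ≡ 3^2 = 9 ≡ 9 (mod 29)
3^4 = (3^2)^2 ≡ 9^2 = 81 ≡ 23 (mod 29)
3^6 = 3^4 · 3^2 ≡ 23 · 9 ≡ 4 (mod 29).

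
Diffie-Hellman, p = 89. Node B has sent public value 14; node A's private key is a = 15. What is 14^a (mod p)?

Shared key K = 14^15 mod 89.
14^1 ≡ 14 (mod 89)
14^2 = (14^1)^2 ≡ 14^2 = 196 ≡ 18 (mod 89)
14^4 = (14^2)^2 ≡ 18^2 = 324 ≡ 57 (mod 89)
14^8 = (14^4)^2 ≡ 57^2 = 3249 ≡ 45 (mod 89)
14^15 = 14^8 · 14^4 · 14^2 · 14^1 ≡ 45 · 57 · 18 · 14 ≡ 62 (mod 89).

62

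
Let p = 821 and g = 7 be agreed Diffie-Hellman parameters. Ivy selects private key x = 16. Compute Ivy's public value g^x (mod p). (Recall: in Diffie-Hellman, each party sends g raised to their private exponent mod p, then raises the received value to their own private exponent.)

Public value = 7^16 (mod 821).
7^1 ≡ 7 (mod 821)
7^2 = (7^1)^2 ≡ 7^2 = 49 ≡ 49 (mod 821)
7^4 = (7^2)^2 ≡ 49^2 = 2401 ≡ 759 (mod 821)
7^8 = (7^4)^2 ≡ 759^2 = 576081 ≡ 560 (mod 821)
7^16 = (7^8)^2 ≡ 560^2 = 313600 ≡ 799 (mod 821)

799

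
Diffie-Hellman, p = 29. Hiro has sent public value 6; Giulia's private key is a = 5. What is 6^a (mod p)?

Shared key K = 6^5 mod 29.
6^1 ≡ 6 (mod 29)
6^2 = (6^1)^2 ≡ 6^2 = 36 ≡ 7 (mod 29)
6^4 = (6^2)^2 ≡ 7^2 = 49 ≡ 20 (mod 29)
6^5 = 6^4 · 6^1 ≡ 20 · 6 ≡ 4 (mod 29).

4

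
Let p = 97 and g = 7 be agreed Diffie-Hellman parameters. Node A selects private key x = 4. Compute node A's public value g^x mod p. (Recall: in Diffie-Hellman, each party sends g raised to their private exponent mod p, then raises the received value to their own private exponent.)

Public value = 7^4 mod 97.
7^1 ≡ 7 (mod 97)
7^2 = (7^1)^2 ≡ 7^2 = 49 ≡ 49 (mod 97)
7^4 = (7^2)^2 ≡ 49^2 = 2401 ≡ 73 (mod 97)

73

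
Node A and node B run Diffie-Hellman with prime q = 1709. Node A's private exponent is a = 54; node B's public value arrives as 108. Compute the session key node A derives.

1136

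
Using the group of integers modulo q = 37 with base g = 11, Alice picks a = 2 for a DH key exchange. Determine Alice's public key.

Public value = 11^2 (mod 37).
11^1 ≡ 11 (mod 37)
11^2 = (11^1)^2 ≡ 11^2 = 121 ≡ 10 (mod 37)

10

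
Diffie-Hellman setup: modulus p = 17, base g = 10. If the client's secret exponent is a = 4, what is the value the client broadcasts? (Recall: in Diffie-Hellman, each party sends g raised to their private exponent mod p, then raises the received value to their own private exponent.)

4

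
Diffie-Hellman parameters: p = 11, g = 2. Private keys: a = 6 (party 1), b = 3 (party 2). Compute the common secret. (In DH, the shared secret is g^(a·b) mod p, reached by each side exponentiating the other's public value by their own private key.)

Party 2 sends B = g^b mod p = 2^3 mod 11.
2^1 ≡ 2 (mod 11)
2^2 = (2^1)^2 ≡ 2^2 = 4 ≡ 4 (mod 11)
2^3 = 2^2 · 2^1 ≡ 4 · 2 ≡ 8 (mod 11).
So B = 8. Party 1 then computes K = B^a mod p = 8^6 mod 11.
8^1 ≡ 8 (mod 11)
8^2 = (8^1)^2 ≡ 8^2 = 64 ≡ 9 (mod 11)
8^4 = (8^2)^2 ≡ 9^2 = 81 ≡ 4 (mod 11)
8^6 = 8^4 · 8^2 ≡ 4 · 9 ≡ 3 (mod 11).

3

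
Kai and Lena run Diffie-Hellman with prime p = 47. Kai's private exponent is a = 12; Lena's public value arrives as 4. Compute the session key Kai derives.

2

Shared key K = 4^12 mod 47.
4^1 ≡ 4 (mod 47)
4^2 = (4^1)^2 ≡ 4^2 = 16 ≡ 16 (mod 47)
4^4 = (4^2)^2 ≡ 16^2 = 256 ≡ 21 (mod 47)
4^8 = (4^4)^2 ≡ 21^2 = 441 ≡ 18 (mod 47)
4^12 = 4^8 · 4^4 ≡ 18 · 21 ≡ 2 (mod 47).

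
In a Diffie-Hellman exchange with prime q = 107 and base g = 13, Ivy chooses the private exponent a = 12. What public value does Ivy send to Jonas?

23

Public value = 13^12 (mod 107).
13^1 ≡ 13 (mod 107)
13^2 = (13^1)^2 ≡ 13^2 = 169 ≡ 62 (mod 107)
13^4 = (13^2)^2 ≡ 62^2 = 3844 ≡ 99 (mod 107)
13^8 = (13^4)^2 ≡ 99^2 = 9801 ≡ 64 (mod 107)
13^12 = 13^8 · 13^4 ≡ 64 · 99 ≡ 23 (mod 107).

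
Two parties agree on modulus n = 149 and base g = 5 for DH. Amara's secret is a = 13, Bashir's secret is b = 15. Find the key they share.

16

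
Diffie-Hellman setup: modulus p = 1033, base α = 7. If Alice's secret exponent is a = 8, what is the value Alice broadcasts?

Public value = 7^8 (mod 1033).
7^1 ≡ 7 (mod 1033)
7^2 = (7^1)^2 ≡ 7^2 = 49 ≡ 49 (mod 1033)
7^4 = (7^2)^2 ≡ 49^2 = 2401 ≡ 335 (mod 1033)
7^8 = (7^4)^2 ≡ 335^2 = 112225 ≡ 661 (mod 1033)

661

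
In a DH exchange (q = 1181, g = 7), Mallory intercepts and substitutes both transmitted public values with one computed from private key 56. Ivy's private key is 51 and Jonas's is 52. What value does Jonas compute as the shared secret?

Jonas receives Mallory's public value M = 7^56 mod 1181 instead of the honest one.
7^1 ≡ 7 (mod 1181)
7^2 = (7^1)^2 ≡ 7^2 = 49 ≡ 49 (mod 1181)
7^4 = (7^2)^2 ≡ 49^2 = 2401 ≡ 39 (mod 1181)
7^8 = (7^4)^2 ≡ 39^2 = 1521 ≡ 340 (mod 1181)
7^16 = (7^8)^2 ≡ 340^2 = 115600 ≡ 1043 (mod 1181)
7^32 = (7^16)^2 ≡ 1043^2 = 1087849 ≡ 148 (mod 1181)
7^56 = 7^32 · 7^16 · 7^8 ≡ 148 · 1043 · 340 ≡ 120 (mod 1181).
So M = 120. Jonas computes K = M^52 mod 1181.
120^1 ≡ 120 (mod 1181)
120^2 = (120^1)^2 ≡ 120^2 = 14400 ≡ 228 (mod 1181)
120^4 = (120^2)^2 ≡ 228^2 = 51984 ≡ 20 (mod 1181)
120^8 = (120^4)^2 ≡ 20^2 = 400 ≡ 400 (mod 1181)
120^16 = (120^8)^2 ≡ 400^2 = 160000 ≡ 565 (mod 1181)
120^32 = (120^16)^2 ≡ 565^2 = 319225 ≡ 355 (mod 1181)
120^52 = 120^32 · 120^16 · 120^4 ≡ 355 · 565 · 20 ≡ 824 (mod 1181).

824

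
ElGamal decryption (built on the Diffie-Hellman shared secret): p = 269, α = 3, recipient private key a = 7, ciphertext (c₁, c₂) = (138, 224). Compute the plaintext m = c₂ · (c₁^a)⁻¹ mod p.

222

Shared mask s = c₁^a mod p = 138^7 mod 269.
138^1 ≡ 138 (mod 269)
138^2 = (138^1)^2 ≡ 138^2 = 19044 ≡ 214 (mod 269)
138^4 = (138^2)^2 ≡ 214^2 = 45796 ≡ 66 (mod 269)
138^7 = 138^4 · 138^2 · 138^1 ≡ 66 · 214 · 138 ≡ 207 (mod 269).
So s = 207; s⁻¹ ≡ 13 (mod 269).
m = c₂ · s⁻¹ mod 269 = 224 · 13 mod 269 = 222.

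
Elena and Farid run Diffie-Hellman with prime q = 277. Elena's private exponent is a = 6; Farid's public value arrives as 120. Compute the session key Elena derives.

213

Shared key K = 120^6 mod 277.
120^1 ≡ 120 (mod 277)
120^2 = (120^1)^2 ≡ 120^2 = 14400 ≡ 273 (mod 277)
120^4 = (120^2)^2 ≡ 273^2 = 74529 ≡ 16 (mod 277)
120^6 = 120^4 · 120^2 ≡ 16 · 273 ≡ 213 (mod 277).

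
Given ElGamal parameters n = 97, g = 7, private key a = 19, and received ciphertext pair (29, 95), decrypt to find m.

34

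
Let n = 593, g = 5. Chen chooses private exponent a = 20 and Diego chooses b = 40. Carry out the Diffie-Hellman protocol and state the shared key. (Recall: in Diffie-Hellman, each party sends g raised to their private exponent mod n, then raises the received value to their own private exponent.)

154

Diego sends B = g^b mod n = 5^40 mod 593.
5^1 ≡ 5 (mod 593)
5^2 = (5^1)^2 ≡ 5^2 = 25 ≡ 25 (mod 593)
5^4 = (5^2)^2 ≡ 25^2 = 625 ≡ 32 (mod 593)
5^8 = (5^4)^2 ≡ 32^2 = 1024 ≡ 431 (mod 593)
5^16 = (5^8)^2 ≡ 431^2 = 185761 ≡ 152 (mod 593)
5^32 = (5^16)^2 ≡ 152^2 = 23104 ≡ 570 (mod 593)
5^40 = 5^32 · 5^8 ≡ 570 · 431 ≡ 168 (mod 593).
So B = 168. Chen then computes K = B^a mod n = 168^20 mod 593.
168^1 ≡ 168 (mod 593)
168^2 = (168^1)^2 ≡ 168^2 = 28224 ≡ 353 (mod 593)
168^4 = (168^2)^2 ≡ 353^2 = 124609 ≡ 79 (mod 593)
168^8 = (168^4)^2 ≡ 79^2 = 6241 ≡ 311 (mod 593)
168^16 = (168^8)^2 ≡ 311^2 = 96721 ≡ 62 (mod 593)
168^20 = 168^16 · 168^4 ≡ 62 · 79 ≡ 154 (mod 593).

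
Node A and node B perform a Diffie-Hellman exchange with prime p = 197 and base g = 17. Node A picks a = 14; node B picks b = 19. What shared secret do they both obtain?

Node A sends A = g^a mod p = 17^14 mod 197.
17^1 ≡ 17 (mod 197)
17^2 = (17^1)^2 ≡ 17^2 = 289 ≡ 92 (mod 197)
17^4 = (17^2)^2 ≡ 92^2 = 8464 ≡ 190 (mod 197)
17^8 = (17^4)^2 ≡ 190^2 = 36100 ≡ 49 (mod 197)
17^14 = 17^8 · 17^4 · 17^2 ≡ 49 · 190 · 92 ≡ 161 (mod 197).
So A = 161. Node B then computes K = A^b mod p = 161^19 mod 197.
161^1 ≡ 161 (mod 197)
161^2 = (161^1)^2 ≡ 161^2 = 25921 ≡ 114 (mod 197)
161^4 = (161^2)^2 ≡ 114^2 = 12996 ≡ 191 (mod 197)
161^8 = (161^4)^2 ≡ 191^2 = 36481 ≡ 36 (mod 197)
161^16 = (161^8)^2 ≡ 36^2 = 1296 ≡ 114 (mod 197)
161^19 = 161^16 · 161^2 · 161^1 ≡ 114 · 114 · 161 ≡ 19 (mod 197).

19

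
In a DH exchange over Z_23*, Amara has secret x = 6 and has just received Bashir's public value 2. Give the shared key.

18

Shared key K = 2^6 mod 23.
2^1 ≡ 2 (mod 23)
2^2 = (2^1)^2 ≡ 2^2 = 4 ≡ 4 (mod 23)
2^4 = (2^2)^2 ≡ 4^2 = 16 ≡ 16 (mod 23)
2^6 = 2^4 · 2^2 ≡ 16 · 4 ≡ 18 (mod 23).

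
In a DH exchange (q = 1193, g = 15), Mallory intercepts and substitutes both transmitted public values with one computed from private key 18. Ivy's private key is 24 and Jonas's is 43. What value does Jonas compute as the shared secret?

Jonas receives Mallory's public value M = 15^18 mod 1193 instead of the honest one.
15^1 ≡ 15 (mod 1193)
15^2 = (15^1)^2 ≡ 15^2 = 225 ≡ 225 (mod 1193)
15^4 = (15^2)^2 ≡ 225^2 = 50625 ≡ 519 (mod 1193)
15^8 = (15^4)^2 ≡ 519^2 = 269361 ≡ 936 (mod 1193)
15^16 = (15^8)^2 ≡ 936^2 = 876096 ≡ 434 (mod 1193)
15^18 = 15^16 · 15^2 ≡ 434 · 225 ≡ 1017 (mod 1193).
So M = 1017. Jonas computes K = M^43 mod 1193.
1017^1 ≡ 1017 (mod 1193)
1017^2 = (1017^1)^2 ≡ 1017^2 = 1034289 ≡ 1151 (mod 1193)
1017^4 = (1017^2)^2 ≡ 1151^2 = 1324801 ≡ 571 (mod 1193)
1017^8 = (1017^4)^2 ≡ 571^2 = 326041 ≡ 352 (mod 1193)
1017^16 = (1017^8)^2 ≡ 352^2 = 123904 ≡ 1025 (mod 1193)
1017^32 = (1017^16)^2 ≡ 1025^2 = 1050625 ≡ 785 (mod 1193)
1017^43 = 1017^32 · 1017^8 · 1017^2 · 1017^1 ≡ 785 · 352 · 1151 · 1017 ≡ 666 (mod 1193).

666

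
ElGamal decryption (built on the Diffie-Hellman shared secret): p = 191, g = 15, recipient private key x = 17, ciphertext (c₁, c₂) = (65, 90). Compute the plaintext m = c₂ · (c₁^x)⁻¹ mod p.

9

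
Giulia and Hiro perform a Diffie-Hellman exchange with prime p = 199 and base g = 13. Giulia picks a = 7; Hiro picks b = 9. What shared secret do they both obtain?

63

Hiro sends B = g^b mod p = 13^9 mod 199.
13^1 ≡ 13 (mod 199)
13^2 = (13^1)^2 ≡ 13^2 = 169 ≡ 169 (mod 199)
13^4 = (13^2)^2 ≡ 169^2 = 28561 ≡ 104 (mod 199)
13^8 = (13^4)^2 ≡ 104^2 = 10816 ≡ 70 (mod 199)
13^9 = 13^8 · 13^1 ≡ 70 · 13 ≡ 114 (mod 199).
So B = 114. Giulia then computes K = B^a mod p = 114^7 mod 199.
114^1 ≡ 114 (mod 199)
114^2 = (114^1)^2 ≡ 114^2 = 12996 ≡ 61 (mod 199)
114^4 = (114^2)^2 ≡ 61^2 = 3721 ≡ 139 (mod 199)
114^7 = 114^4 · 114^2 · 114^1 ≡ 139 · 61 · 114 ≡ 63 (mod 199).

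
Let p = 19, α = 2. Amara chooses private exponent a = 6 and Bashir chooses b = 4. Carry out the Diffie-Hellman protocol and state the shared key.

Amara sends A = α^a mod p = 2^6 mod 19.
2^1 ≡ 2 (mod 19)
2^2 = (2^1)^2 ≡ 2^2 = 4 ≡ 4 (mod 19)
2^4 = (2^2)^2 ≡ 4^2 = 16 ≡ 16 (mod 19)
2^6 = 2^4 · 2^2 ≡ 16 · 4 ≡ 7 (mod 19).
So A = 7. Bashir then computes K = A^b mod p = 7^4 mod 19.
7^1 ≡ 7 (mod 19)
7^2 = (7^1)^2 ≡ 7^2 = 49 ≡ 11 (mod 19)
7^4 = (7^2)^2 ≡ 11^2 = 121 ≡ 7 (mod 19)

7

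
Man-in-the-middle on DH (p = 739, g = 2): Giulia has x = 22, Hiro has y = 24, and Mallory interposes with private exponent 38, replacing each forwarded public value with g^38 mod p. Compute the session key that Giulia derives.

178

Giulia receives Mallory's public value M = 2^38 mod 739 instead of the honest one.
2^1 ≡ 2 (mod 739)
2^2 = (2^1)^2 ≡ 2^2 = 4 ≡ 4 (mod 739)
2^4 = (2^2)^2 ≡ 4^2 = 16 ≡ 16 (mod 739)
2^8 = (2^4)^2 ≡ 16^2 = 256 ≡ 256 (mod 739)
2^16 = (2^8)^2 ≡ 256^2 = 65536 ≡ 504 (mod 739)
2^32 = (2^16)^2 ≡ 504^2 = 254016 ≡ 539 (mod 739)
2^38 = 2^32 · 2^4 · 2^2 ≡ 539 · 16 · 4 ≡ 502 (mod 739).
So M = 502. Giulia computes K = M^22 mod 739.
502^1 ≡ 502 (mod 739)
502^2 = (502^1)^2 ≡ 502^2 = 252004 ≡ 5 (mod 739)
502^4 = (502^2)^2 ≡ 5^2 = 25 ≡ 25 (mod 739)
502^8 = (502^4)^2 ≡ 25^2 = 625 ≡ 625 (mod 739)
502^16 = (502^8)^2 ≡ 625^2 = 390625 ≡ 433 (mod 739)
502^22 = 502^16 · 502^4 · 502^2 ≡ 433 · 25 · 5 ≡ 178 (mod 739).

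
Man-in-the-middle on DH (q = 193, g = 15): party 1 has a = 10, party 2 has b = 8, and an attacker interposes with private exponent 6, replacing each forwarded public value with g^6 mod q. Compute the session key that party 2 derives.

Party 2 receives an attacker's public value M = 15^6 mod 193 instead of the honest one.
15^1 ≡ 15 (mod 193)
15^2 = (15^1)^2 ≡ 15^2 = 225 ≡ 32 (mod 193)
15^4 = (15^2)^2 ≡ 32^2 = 1024 ≡ 59 (mod 193)
15^6 = 15^4 · 15^2 ≡ 59 · 32 ≡ 151 (mod 193).
So M = 151. Party 2 computes K = M^8 mod 193.
151^1 ≡ 151 (mod 193)
151^2 = (151^1)^2 ≡ 151^2 = 22801 ≡ 27 (mod 193)
151^4 = (151^2)^2 ≡ 27^2 = 729 ≡ 150 (mod 193)
151^8 = (151^4)^2 ≡ 150^2 = 22500 ≡ 112 (mod 193)

112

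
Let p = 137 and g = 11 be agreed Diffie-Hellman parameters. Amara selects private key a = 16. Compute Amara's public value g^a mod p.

34

Public value = 11^16 mod 137.
11^1 ≡ 11 (mod 137)
11^2 = (11^1)^2 ≡ 11^2 = 121 ≡ 121 (mod 137)
11^4 = (11^2)^2 ≡ 121^2 = 14641 ≡ 119 (mod 137)
11^8 = (11^4)^2 ≡ 119^2 = 14161 ≡ 50 (mod 137)
11^16 = (11^8)^2 ≡ 50^2 = 2500 ≡ 34 (mod 137)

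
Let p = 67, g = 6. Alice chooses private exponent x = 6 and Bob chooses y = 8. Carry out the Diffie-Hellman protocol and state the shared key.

Alice sends A = g^x mod p = 6^6 mod 67.
6^1 ≡ 6 (mod 67)
6^2 = (6^1)^2 ≡ 6^2 = 36 ≡ 36 (mod 67)
6^4 = (6^2)^2 ≡ 36^2 = 1296 ≡ 23 (mod 67)
6^6 = 6^4 · 6^2 ≡ 23 · 36 ≡ 24 (mod 67).
So A = 24. Bob then computes K = A^y mod p = 24^8 mod 67.
24^1 ≡ 24 (mod 67)
24^2 = (24^1)^2 ≡ 24^2 = 576 ≡ 40 (mod 67)
24^4 = (24^2)^2 ≡ 40^2 = 1600 ≡ 59 (mod 67)
24^8 = (24^4)^2 ≡ 59^2 = 3481 ≡ 64 (mod 67)

64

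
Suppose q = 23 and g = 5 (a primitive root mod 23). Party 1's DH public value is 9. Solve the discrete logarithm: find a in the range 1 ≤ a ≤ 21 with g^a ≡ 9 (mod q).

Try successive powers of 5 modulo 23:
5^1 ≡ 5
5^2 ≡ 2
5^3 ≡ 10
5^4 ≡ 4
5^5 ≡ 20
5^6 ≡ 8
5^7 ≡ 17
5^8 ≡ 16
5^9 ≡ 11
5^10 ≡ 9
Found: a = 10.

10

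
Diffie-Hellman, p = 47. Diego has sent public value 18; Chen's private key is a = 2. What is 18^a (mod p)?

Shared key K = 18^2 mod 47.
18^1 ≡ 18 (mod 47)
18^2 = (18^1)^2 ≡ 18^2 = 324 ≡ 42 (mod 47)

42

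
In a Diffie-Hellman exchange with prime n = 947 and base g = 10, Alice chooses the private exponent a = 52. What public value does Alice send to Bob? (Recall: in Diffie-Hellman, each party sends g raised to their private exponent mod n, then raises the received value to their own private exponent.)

Public value = 10^52 mod 947.
10^1 ≡ 10 (mod 947)
10^2 = (10^1)^2 ≡ 10^2 = 100 ≡ 100 (mod 947)
10^4 = (10^2)^2 ≡ 100^2 = 10000 ≡ 530 (mod 947)
10^8 = (10^4)^2 ≡ 530^2 = 280900 ≡ 588 (mod 947)
10^16 = (10^8)^2 ≡ 588^2 = 345744 ≡ 89 (mod 947)
10^32 = (10^16)^2 ≡ 89^2 = 7921 ≡ 345 (mod 947)
10^52 = 10^32 · 10^16 · 10^4 ≡ 345 · 89 · 530 ≡ 402 (mod 947).

402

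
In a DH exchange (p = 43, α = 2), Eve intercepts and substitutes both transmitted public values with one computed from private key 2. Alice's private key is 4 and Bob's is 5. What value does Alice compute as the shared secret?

41

Alice receives Eve's public value M = 2^2 mod 43 instead of the honest one.
2^1 ≡ 2 (mod 43)
2^2 = (2^1)^2 ≡ 2^2 = 4 ≡ 4 (mod 43)
So M = 4. Alice computes K = M^4 mod 43.
4^1 ≡ 4 (mod 43)
4^2 = (4^1)^2 ≡ 4^2 = 16 ≡ 16 (mod 43)
4^4 = (4^2)^2 ≡ 16^2 = 256 ≡ 41 (mod 43)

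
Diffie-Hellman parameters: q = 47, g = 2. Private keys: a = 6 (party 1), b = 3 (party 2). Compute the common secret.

Party 1 sends A = g^a mod q = 2^6 mod 47.
2^1 ≡ 2 (mod 47)
2^2 = (2^1)^2 ≡ 2^2 = 4 ≡ 4 (mod 47)
2^4 = (2^2)^2 ≡ 4^2 = 16 ≡ 16 (mod 47)
2^6 = 2^4 · 2^2 ≡ 16 · 4 ≡ 17 (mod 47).
So A = 17. Party 2 then computes K = A^b mod q = 17^3 mod 47.
17^1 ≡ 17 (mod 47)
17^2 = (17^1)^2 ≡ 17^2 = 289 ≡ 7 (mod 47)
17^3 = 17^2 · 17^1 ≡ 7 · 17 ≡ 25 (mod 47).

25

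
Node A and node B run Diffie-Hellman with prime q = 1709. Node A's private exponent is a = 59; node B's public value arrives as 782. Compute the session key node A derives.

1233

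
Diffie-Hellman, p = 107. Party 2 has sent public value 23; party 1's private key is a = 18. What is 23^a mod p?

99

Shared key K = 23^18 mod 107.
23^1 ≡ 23 (mod 107)
23^2 = (23^1)^2 ≡ 23^2 = 529 ≡ 101 (mod 107)
23^4 = (23^2)^2 ≡ 101^2 = 10201 ≡ 36 (mod 107)
23^8 = (23^4)^2 ≡ 36^2 = 1296 ≡ 12 (mod 107)
23^16 = (23^8)^2 ≡ 12^2 = 144 ≡ 37 (mod 107)
23^18 = 23^16 · 23^2 ≡ 37 · 101 ≡ 99 (mod 107).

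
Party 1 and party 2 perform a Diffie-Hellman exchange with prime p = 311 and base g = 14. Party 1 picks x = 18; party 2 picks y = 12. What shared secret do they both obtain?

137

Party 2 sends B = g^y mod p = 14^12 mod 311.
14^1 ≡ 14 (mod 311)
14^2 = (14^1)^2 ≡ 14^2 = 196 ≡ 196 (mod 311)
14^4 = (14^2)^2 ≡ 196^2 = 38416 ≡ 163 (mod 311)
14^8 = (14^4)^2 ≡ 163^2 = 26569 ≡ 134 (mod 311)
14^12 = 14^8 · 14^4 ≡ 134 · 163 ≡ 72 (mod 311).
So B = 72. Party 1 then computes K = B^x mod p = 72^18 mod 311.
72^1 ≡ 72 (mod 311)
72^2 = (72^1)^2 ≡ 72^2 = 5184 ≡ 208 (mod 311)
72^4 = (72^2)^2 ≡ 208^2 = 43264 ≡ 35 (mod 311)
72^8 = (72^4)^2 ≡ 35^2 = 1225 ≡ 292 (mod 311)
72^16 = (72^8)^2 ≡ 292^2 = 85264 ≡ 50 (mod 311)
72^18 = 72^16 · 72^2 ≡ 50 · 208 ≡ 137 (mod 311).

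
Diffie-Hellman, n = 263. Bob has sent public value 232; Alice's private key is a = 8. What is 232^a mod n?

78

Shared key K = 232^8 mod 263.
232^1 ≡ 232 (mod 263)
232^2 = (232^1)^2 ≡ 232^2 = 53824 ≡ 172 (mod 263)
232^4 = (232^2)^2 ≡ 172^2 = 29584 ≡ 128 (mod 263)
232^8 = (232^4)^2 ≡ 128^2 = 16384 ≡ 78 (mod 263)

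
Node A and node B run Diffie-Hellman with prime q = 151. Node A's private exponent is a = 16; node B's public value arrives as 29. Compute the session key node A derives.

Shared key K = 29^16 mod 151.
29^1 ≡ 29 (mod 151)
29^2 = (29^1)^2 ≡ 29^2 = 841 ≡ 86 (mod 151)
29^4 = (29^2)^2 ≡ 86^2 = 7396 ≡ 148 (mod 151)
29^8 = (29^4)^2 ≡ 148^2 = 21904 ≡ 9 (mod 151)
29^16 = (29^8)^2 ≡ 9^2 = 81 ≡ 81 (mod 151)

81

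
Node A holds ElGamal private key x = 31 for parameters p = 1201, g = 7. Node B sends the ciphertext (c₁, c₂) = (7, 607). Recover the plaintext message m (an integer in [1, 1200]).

646

Shared mask s = c₁^x mod p = 7^31 mod 1201.
7^1 ≡ 7 (mod 1201)
7^2 = (7^1)^2 ≡ 7^2 = 49 ≡ 49 (mod 1201)
7^4 = (7^2)^2 ≡ 49^2 = 2401 ≡ 1200 (mod 1201)
7^8 = (7^4)^2 ≡ 1200^2 = 1440000 ≡ 1 (mod 1201)
7^16 = (7^8)^2 ≡ 1^2 = 1 ≡ 1 (mod 1201)
7^31 = 7^16 · 7^8 · 7^4 · 7^2 · 7^1 ≡ 1 · 1 · 1200 · 49 · 7 ≡ 858 (mod 1201).
So s = 858; s⁻¹ ≡ 7 (mod 1201).
m = c₂ · s⁻¹ mod 1201 = 607 · 7 mod 1201 = 646.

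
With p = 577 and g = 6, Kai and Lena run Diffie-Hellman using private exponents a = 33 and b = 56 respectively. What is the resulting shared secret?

363

Lena sends B = g^b mod p = 6^56 mod 577.
6^1 ≡ 6 (mod 577)
6^2 = (6^1)^2 ≡ 6^2 = 36 ≡ 36 (mod 577)
6^4 = (6^2)^2 ≡ 36^2 = 1296 ≡ 142 (mod 577)
6^8 = (6^4)^2 ≡ 142^2 = 20164 ≡ 546 (mod 577)
6^16 = (6^8)^2 ≡ 546^2 = 298116 ≡ 384 (mod 577)
6^32 = (6^16)^2 ≡ 384^2 = 147456 ≡ 321 (mod 577)
6^56 = 6^32 · 6^16 · 6^8 ≡ 321 · 384 · 546 ≡ 287 (mod 577).
So B = 287. Kai then computes K = B^a mod p = 287^33 mod 577.
287^1 ≡ 287 (mod 577)
287^2 = (287^1)^2 ≡ 287^2 = 82369 ≡ 435 (mod 577)
287^4 = (287^2)^2 ≡ 435^2 = 189225 ≡ 546 (mod 577)
287^8 = (287^4)^2 ≡ 546^2 = 298116 ≡ 384 (mod 577)
287^16 = (287^8)^2 ≡ 384^2 = 147456 ≡ 321 (mod 577)
287^32 = (287^16)^2 ≡ 321^2 = 103041 ≡ 335 (mod 577)
287^33 = 287^32 · 287^1 ≡ 335 · 287 ≡ 363 (mod 577).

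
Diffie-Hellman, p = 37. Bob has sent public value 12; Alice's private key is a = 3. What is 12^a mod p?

26

Shared key K = 12^3 mod 37.
12^1 ≡ 12 (mod 37)
12^2 = (12^1)^2 ≡ 12^2 = 144 ≡ 33 (mod 37)
12^3 = 12^2 · 12^1 ≡ 33 · 12 ≡ 26 (mod 37).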